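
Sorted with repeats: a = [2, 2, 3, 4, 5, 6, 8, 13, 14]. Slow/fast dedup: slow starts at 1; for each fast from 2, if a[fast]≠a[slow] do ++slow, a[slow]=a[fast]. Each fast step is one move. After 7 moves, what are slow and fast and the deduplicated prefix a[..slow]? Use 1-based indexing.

slow=1 fast=2: a[fast]=2=a[slow] dup, fast++
slow=1 fast=3: a[fast]=3≠a[slow]=2 write a[2]=3, slow++,fast++
slow=2 fast=4: a[fast]=4≠a[slow]=3 write a[3]=4, slow++,fast++
slow=3 fast=5: a[fast]=5≠a[slow]=4 write a[4]=5, slow++,fast++
slow=4 fast=6: a[fast]=6≠a[slow]=5 write a[5]=6, slow++,fast++
slow=5 fast=7: a[fast]=8≠a[slow]=6 write a[6]=8, slow++,fast++
slow=6 fast=8: a[fast]=13≠a[slow]=8 write a[7]=13, slow++,fast++

slow=7, fast=9, prefix=[2, 3, 4, 5, 6, 8, 13]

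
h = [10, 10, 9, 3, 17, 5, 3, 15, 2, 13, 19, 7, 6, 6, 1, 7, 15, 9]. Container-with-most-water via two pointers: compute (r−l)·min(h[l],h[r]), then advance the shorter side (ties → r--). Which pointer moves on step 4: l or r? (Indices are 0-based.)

l

[0,17] min(10,9)*17=153 best=153 * → r--
[0,16] min(10,15)*16=160 best=160 * → l++
[1,16] min(10,15)*15=150 best=160 → l++
[2,16] min(9,15)*14=126 best=160 → l++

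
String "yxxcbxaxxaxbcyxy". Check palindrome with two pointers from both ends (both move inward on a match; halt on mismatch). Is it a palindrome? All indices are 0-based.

not a palindrome (mismatch at 2,13)

[0,15] 'y'=='y' → l++,r--
[1,14] 'x'=='x' → l++,r--
[2,13] 'x'!='y' → stop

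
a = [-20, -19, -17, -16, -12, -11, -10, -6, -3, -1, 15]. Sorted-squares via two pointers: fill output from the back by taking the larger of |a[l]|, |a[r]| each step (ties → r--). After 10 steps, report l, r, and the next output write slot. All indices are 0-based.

l=0 r=10: |-20|>|15| out[10]=400, l++
l=1 r=10: |-19|>|15| out[9]=361, l++
l=2 r=10: |-17|>|15| out[8]=289, l++
l=3 r=10: |-16|>|15| out[7]=256, l++
l=4 r=10: |-12|<=|15| out[6]=225, r--
l=4 r=9: |-12|>|-1| out[5]=144, l++
l=5 r=9: |-11|>|-1| out[4]=121, l++
l=6 r=9: |-10|>|-1| out[3]=100, l++
l=7 r=9: |-6|>|-1| out[2]=36, l++
l=8 r=9: |-3|>|-1| out[1]=9, l++

l=9, r=9, next write slot=0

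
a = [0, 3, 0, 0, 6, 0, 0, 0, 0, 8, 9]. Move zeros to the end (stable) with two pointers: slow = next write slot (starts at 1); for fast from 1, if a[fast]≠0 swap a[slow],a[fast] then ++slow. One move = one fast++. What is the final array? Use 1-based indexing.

[3, 6, 8, 9, 0, 0, 0, 0, 0, 0, 0]

(s=1,f=1) a[fast]=0 → fast++
(s=1,f=2) a[fast]=3≠0 swap→a[1]=3 → slow++,fast++
(s=2,f=3) a[fast]=0 → fast++
(s=2,f=4) a[fast]=0 → fast++
(s=2,f=5) a[fast]=6≠0 swap→a[2]=6 → slow++,fast++
(s=3,f=6) a[fast]=0 → fast++
(s=3,f=7) a[fast]=0 → fast++
(s=3,f=8) a[fast]=0 → fast++
(s=3,f=9) a[fast]=0 → fast++
(s=3,f=10) a[fast]=8≠0 swap→a[3]=8 → slow++,fast++
(s=4,f=11) a[fast]=9≠0 swap→a[4]=9 → slow++,fast++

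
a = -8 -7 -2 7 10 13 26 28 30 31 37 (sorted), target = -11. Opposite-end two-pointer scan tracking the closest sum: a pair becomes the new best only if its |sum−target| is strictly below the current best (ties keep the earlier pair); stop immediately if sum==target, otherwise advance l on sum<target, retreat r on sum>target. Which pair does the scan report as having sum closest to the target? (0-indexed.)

[0,10] -8+37=29 d=40 * → r--
[0,9] -8+31=23 d=34 * → r--
[0,8] -8+30=22 d=33 * → r--
[0,7] -8+28=20 d=31 * → r--
[0,6] -8+26=18 d=29 * → r--
[0,5] -8+13=5 d=16 * → r--
[0,4] -8+10=2 d=13 * → r--
[0,3] -8+7=-1 d=10 * → r--
[0,2] -8+-2=-10 d=1 * → r--
[0,1] -8+-7=-15 d=4 → l++

pair (-8, -2) with sum -10 (|Δ|=1)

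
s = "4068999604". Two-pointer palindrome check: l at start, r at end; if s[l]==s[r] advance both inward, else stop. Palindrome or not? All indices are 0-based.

[0,9] '4'=='4' → l++,r--
[1,8] '0'=='0' → l++,r--
[2,7] '6'=='6' → l++,r--
[3,6] '8'!='9' → stop

not a palindrome (mismatch at 3,6)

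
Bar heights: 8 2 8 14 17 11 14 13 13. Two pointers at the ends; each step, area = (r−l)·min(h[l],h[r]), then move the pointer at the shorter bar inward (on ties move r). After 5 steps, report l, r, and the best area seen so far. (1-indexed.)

[1,9] min(8,13)*8=64 best=64 * → l++
[2,9] min(2,13)*7=14 best=64 → l++
[3,9] min(8,13)*6=48 best=64 → l++
[4,9] min(14,13)*5=65 best=65 * → r--
[4,8] min(14,13)*4=52 best=65 → r--

l=4, r=7, best area=65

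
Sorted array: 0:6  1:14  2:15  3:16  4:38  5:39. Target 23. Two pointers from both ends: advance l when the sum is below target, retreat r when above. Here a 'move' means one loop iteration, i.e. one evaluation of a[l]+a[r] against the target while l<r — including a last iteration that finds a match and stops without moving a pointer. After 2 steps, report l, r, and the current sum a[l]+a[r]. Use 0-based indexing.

l=0, r=3, sum=22

[0,5] 6+39=45 >23 → r--
[0,4] 6+38=44 >23 → r--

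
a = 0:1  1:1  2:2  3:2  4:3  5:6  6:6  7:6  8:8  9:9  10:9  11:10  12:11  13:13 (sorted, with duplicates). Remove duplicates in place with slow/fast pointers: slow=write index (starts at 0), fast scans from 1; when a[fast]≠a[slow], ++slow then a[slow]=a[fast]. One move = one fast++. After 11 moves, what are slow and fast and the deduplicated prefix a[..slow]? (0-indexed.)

slow=0 fast=1: a[fast]=1=a[slow] dup, fast++
slow=0 fast=2: a[fast]=2≠a[slow]=1 write a[1]=2, slow++,fast++
slow=1 fast=3: a[fast]=2=a[slow] dup, fast++
slow=1 fast=4: a[fast]=3≠a[slow]=2 write a[2]=3, slow++,fast++
slow=2 fast=5: a[fast]=6≠a[slow]=3 write a[3]=6, slow++,fast++
slow=3 fast=6: a[fast]=6=a[slow] dup, fast++
slow=3 fast=7: a[fast]=6=a[slow] dup, fast++
slow=3 fast=8: a[fast]=8≠a[slow]=6 write a[4]=8, slow++,fast++
slow=4 fast=9: a[fast]=9≠a[slow]=8 write a[5]=9, slow++,fast++
slow=5 fast=10: a[fast]=9=a[slow] dup, fast++
slow=5 fast=11: a[fast]=10≠a[slow]=9 write a[6]=10, slow++,fast++

slow=6, fast=12, prefix=[1, 2, 3, 6, 8, 9, 10]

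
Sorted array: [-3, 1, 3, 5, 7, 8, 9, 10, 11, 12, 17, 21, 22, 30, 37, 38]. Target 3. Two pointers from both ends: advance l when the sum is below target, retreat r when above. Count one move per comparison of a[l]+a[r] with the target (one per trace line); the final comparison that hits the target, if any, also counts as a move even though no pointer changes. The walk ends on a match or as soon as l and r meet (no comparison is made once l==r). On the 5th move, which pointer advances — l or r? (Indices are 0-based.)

[0,15] -3+38=35 >3 → r--
[0,14] -3+37=34 >3 → r--
[0,13] -3+30=27 >3 → r--
[0,12] -3+22=19 >3 → r--
[0,11] -3+21=18 >3 → r--

r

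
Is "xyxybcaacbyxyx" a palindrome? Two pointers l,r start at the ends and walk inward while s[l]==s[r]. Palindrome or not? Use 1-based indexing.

palindrome

[1,14] 'x'=='x' → l++,r--
[2,13] 'y'=='y' → l++,r--
[3,12] 'x'=='x' → l++,r--
[4,11] 'y'=='y' → l++,r--
[5,10] 'b'=='b' → l++,r--
[6,9] 'c'=='c' → l++,r--
[7,8] 'a'=='a' → l++,r--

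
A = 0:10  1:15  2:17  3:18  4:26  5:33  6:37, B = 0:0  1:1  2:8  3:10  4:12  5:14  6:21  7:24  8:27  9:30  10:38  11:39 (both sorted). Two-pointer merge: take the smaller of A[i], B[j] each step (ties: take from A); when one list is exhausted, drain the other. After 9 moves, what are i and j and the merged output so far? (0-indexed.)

i=0 j=0: A[i]=10>B[j]=0 take 0, j++
i=0 j=1: A[i]=10>B[j]=1 take 1, j++
i=0 j=2: A[i]=10>B[j]=8 take 8, j++
i=0 j=3: A[i]=10<=B[j]=10 take 10, i++
i=1 j=3: A[i]=15>B[j]=10 take 10, j++
i=1 j=4: A[i]=15>B[j]=12 take 12, j++
i=1 j=5: A[i]=15>B[j]=14 take 14, j++
i=1 j=6: A[i]=15<=B[j]=21 take 15, i++
i=2 j=6: A[i]=17<=B[j]=21 take 17, i++

i=3, j=6, merged so far=[0, 1, 8, 10, 10, 12, 14, 15, 17]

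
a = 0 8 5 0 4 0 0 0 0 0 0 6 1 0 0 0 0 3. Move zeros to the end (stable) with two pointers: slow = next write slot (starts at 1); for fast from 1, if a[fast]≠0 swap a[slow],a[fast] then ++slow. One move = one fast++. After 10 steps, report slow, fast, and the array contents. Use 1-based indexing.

slow=4, fast=11, a=[8, 5, 4, 0, 0, 0, 0, 0, 0, 0, 0, 6, 1, 0, 0, 0, 0, 3]

(s=1,f=1) a[fast]=0 → fast++
(s=1,f=2) a[fast]=8≠0 swap→a[1]=8 → slow++,fast++
(s=2,f=3) a[fast]=5≠0 swap→a[2]=5 → slow++,fast++
(s=3,f=4) a[fast]=0 → fast++
(s=3,f=5) a[fast]=4≠0 swap→a[3]=4 → slow++,fast++
(s=4,f=6) a[fast]=0 → fast++
(s=4,f=7) a[fast]=0 → fast++
(s=4,f=8) a[fast]=0 → fast++
(s=4,f=9) a[fast]=0 → fast++
(s=4,f=10) a[fast]=0 → fast++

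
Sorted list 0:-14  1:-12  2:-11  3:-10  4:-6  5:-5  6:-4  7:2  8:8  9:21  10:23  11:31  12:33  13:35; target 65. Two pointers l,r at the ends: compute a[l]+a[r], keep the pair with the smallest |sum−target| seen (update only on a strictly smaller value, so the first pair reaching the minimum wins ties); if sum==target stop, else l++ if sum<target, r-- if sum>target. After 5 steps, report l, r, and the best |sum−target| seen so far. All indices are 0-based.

[0,13] -14+35=21 d=44 * → l++
[1,13] -12+35=23 d=42 * → l++
[2,13] -11+35=24 d=41 * → l++
[3,13] -10+35=25 d=40 * → l++
[4,13] -6+35=29 d=36 * → l++

l=5, r=13, best |Δ|=36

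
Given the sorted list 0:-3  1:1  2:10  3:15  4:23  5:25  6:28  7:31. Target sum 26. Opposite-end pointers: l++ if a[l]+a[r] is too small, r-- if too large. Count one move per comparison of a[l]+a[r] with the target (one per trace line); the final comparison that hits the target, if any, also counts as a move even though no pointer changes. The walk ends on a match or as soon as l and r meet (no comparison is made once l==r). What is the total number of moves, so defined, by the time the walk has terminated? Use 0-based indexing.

[0,7] -3+31=28 >26 → r--
[0,6] -3+28=25 <26 → l++
[1,6] 1+28=29 >26 → r--
[1,5] 1+25=26 → found

4 moves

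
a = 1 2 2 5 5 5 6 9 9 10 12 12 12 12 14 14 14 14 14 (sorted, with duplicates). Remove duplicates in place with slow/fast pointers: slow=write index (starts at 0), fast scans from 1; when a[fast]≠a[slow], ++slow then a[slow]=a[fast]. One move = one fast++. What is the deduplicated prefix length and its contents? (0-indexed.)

length 8; prefix = [1, 2, 5, 6, 9, 10, 12, 14]

slow=0 fast=1: a[fast]=2≠a[slow]=1 write a[1]=2, slow++,fast++
slow=1 fast=2: a[fast]=2=a[slow] dup, fast++
slow=1 fast=3: a[fast]=5≠a[slow]=2 write a[2]=5, slow++,fast++
slow=2 fast=4: a[fast]=5=a[slow] dup, fast++
slow=2 fast=5: a[fast]=5=a[slow] dup, fast++
slow=2 fast=6: a[fast]=6≠a[slow]=5 write a[3]=6, slow++,fast++
slow=3 fast=7: a[fast]=9≠a[slow]=6 write a[4]=9, slow++,fast++
slow=4 fast=8: a[fast]=9=a[slow] dup, fast++
slow=4 fast=9: a[fast]=10≠a[slow]=9 write a[5]=10, slow++,fast++
slow=5 fast=10: a[fast]=12≠a[slow]=10 write a[6]=12, slow++,fast++
slow=6 fast=11: a[fast]=12=a[slow] dup, fast++
slow=6 fast=12: a[fast]=12=a[slow] dup, fast++
slow=6 fast=13: a[fast]=12=a[slow] dup, fast++
slow=6 fast=14: a[fast]=14≠a[slow]=12 write a[7]=14, slow++,fast++
slow=7 fast=15: a[fast]=14=a[slow] dup, fast++
slow=7 fast=16: a[fast]=14=a[slow] dup, fast++
slow=7 fast=17: a[fast]=14=a[slow] dup, fast++
slow=7 fast=18: a[fast]=14=a[slow] dup, fast++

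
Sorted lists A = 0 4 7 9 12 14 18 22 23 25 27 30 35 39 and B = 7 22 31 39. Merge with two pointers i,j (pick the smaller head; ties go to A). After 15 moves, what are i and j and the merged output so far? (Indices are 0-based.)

i=12, j=3, merged so far=[0, 4, 7, 7, 9, 12, 14, 18, 22, 22, 23, 25, 27, 30, 31]

[i=0,j=0] A[i]=0<=B[j]=7 take 0 → i++
[i=1,j=0] A[i]=4<=B[j]=7 take 4 → i++
[i=2,j=0] A[i]=7<=B[j]=7 take 7 → i++
[i=3,j=0] A[i]=9>B[j]=7 take 7 → j++
[i=3,j=1] A[i]=9<=B[j]=22 take 9 → i++
[i=4,j=1] A[i]=12<=B[j]=22 take 12 → i++
[i=5,j=1] A[i]=14<=B[j]=22 take 14 → i++
[i=6,j=1] A[i]=18<=B[j]=22 take 18 → i++
[i=7,j=1] A[i]=22<=B[j]=22 take 22 → i++
[i=8,j=1] A[i]=23>B[j]=22 take 22 → j++
[i=8,j=2] A[i]=23<=B[j]=31 take 23 → i++
[i=9,j=2] A[i]=25<=B[j]=31 take 25 → i++
[i=10,j=2] A[i]=27<=B[j]=31 take 27 → i++
[i=11,j=2] A[i]=30<=B[j]=31 take 30 → i++
[i=12,j=2] A[i]=35>B[j]=31 take 31 → j++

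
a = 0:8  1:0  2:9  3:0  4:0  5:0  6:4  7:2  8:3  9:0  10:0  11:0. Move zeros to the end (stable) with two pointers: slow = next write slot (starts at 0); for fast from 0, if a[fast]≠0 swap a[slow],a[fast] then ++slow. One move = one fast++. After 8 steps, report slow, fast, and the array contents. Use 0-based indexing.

(s=0,f=0) a[fast]=8≠0 swap→a[0]=8 → slow++,fast++
(s=1,f=1) a[fast]=0 → fast++
(s=1,f=2) a[fast]=9≠0 swap→a[1]=9 → slow++,fast++
(s=2,f=3) a[fast]=0 → fast++
(s=2,f=4) a[fast]=0 → fast++
(s=2,f=5) a[fast]=0 → fast++
(s=2,f=6) a[fast]=4≠0 swap→a[2]=4 → slow++,fast++
(s=3,f=7) a[fast]=2≠0 swap→a[3]=2 → slow++,fast++

slow=4, fast=8, a=[8, 9, 4, 2, 0, 0, 0, 0, 3, 0, 0, 0]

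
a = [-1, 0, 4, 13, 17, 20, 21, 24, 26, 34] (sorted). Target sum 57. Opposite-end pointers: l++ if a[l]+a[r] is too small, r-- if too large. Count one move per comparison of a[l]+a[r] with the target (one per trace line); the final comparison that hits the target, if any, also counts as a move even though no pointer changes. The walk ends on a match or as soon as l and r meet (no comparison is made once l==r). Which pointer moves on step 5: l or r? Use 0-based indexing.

l

[0,9] -1+34=33 <57 → l++
[1,9] 0+34=34 <57 → l++
[2,9] 4+34=38 <57 → l++
[3,9] 13+34=47 <57 → l++
[4,9] 17+34=51 <57 → l++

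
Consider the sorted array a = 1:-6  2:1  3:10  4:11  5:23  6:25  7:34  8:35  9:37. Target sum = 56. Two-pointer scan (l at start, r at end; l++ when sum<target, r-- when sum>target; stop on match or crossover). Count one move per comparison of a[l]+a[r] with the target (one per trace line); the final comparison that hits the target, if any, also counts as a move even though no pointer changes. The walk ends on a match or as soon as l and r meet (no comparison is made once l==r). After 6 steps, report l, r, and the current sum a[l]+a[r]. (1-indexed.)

l=1 r=9: -6+37=31 <56, l++
l=2 r=9: 1+37=38 <56, l++
l=3 r=9: 10+37=47 <56, l++
l=4 r=9: 11+37=48 <56, l++
l=5 r=9: 23+37=60 >56, r--
l=5 r=8: 23+35=58 >56, r--

l=5, r=7, sum=57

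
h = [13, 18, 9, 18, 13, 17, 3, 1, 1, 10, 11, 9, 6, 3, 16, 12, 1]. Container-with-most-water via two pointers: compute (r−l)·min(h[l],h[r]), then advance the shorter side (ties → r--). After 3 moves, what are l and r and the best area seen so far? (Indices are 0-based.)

[0,16] min(13,1)*16=16 best=16 * → r--
[0,15] min(13,12)*15=180 best=180 * → r--
[0,14] min(13,16)*14=182 best=182 * → l++

l=1, r=14, best area=182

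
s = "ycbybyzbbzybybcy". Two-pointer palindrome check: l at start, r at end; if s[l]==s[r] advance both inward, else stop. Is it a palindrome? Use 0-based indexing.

l=0 r=15: 'y'=='y', l++,r--
l=1 r=14: 'c'=='c', l++,r--
l=2 r=13: 'b'=='b', l++,r--
l=3 r=12: 'y'=='y', l++,r--
l=4 r=11: 'b'=='b', l++,r--
l=5 r=10: 'y'=='y', l++,r--
l=6 r=9: 'z'=='z', l++,r--
l=7 r=8: 'b'=='b', l++,r--

palindrome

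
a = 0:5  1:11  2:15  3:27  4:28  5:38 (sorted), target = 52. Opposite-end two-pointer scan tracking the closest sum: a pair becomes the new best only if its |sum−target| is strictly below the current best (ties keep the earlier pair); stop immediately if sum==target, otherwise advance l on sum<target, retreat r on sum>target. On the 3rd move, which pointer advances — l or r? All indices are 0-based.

r

l=0 r=5: 5+38=43 d=9 *, l++
l=1 r=5: 11+38=49 d=3 *, l++
l=2 r=5: 15+38=53 d=1 *, r--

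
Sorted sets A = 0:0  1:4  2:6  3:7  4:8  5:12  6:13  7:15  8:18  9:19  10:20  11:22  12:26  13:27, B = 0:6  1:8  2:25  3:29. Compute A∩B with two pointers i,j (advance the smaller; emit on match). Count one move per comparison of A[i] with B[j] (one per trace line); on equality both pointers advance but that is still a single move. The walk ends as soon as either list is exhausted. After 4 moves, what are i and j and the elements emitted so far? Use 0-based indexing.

i=0 j=0: 0<6, i++
i=1 j=0: 4<6, i++
i=2 j=0: 6==6 emit, i++,j++
i=3 j=1: 7<8, i++

i=4, j=1, emitted=[6]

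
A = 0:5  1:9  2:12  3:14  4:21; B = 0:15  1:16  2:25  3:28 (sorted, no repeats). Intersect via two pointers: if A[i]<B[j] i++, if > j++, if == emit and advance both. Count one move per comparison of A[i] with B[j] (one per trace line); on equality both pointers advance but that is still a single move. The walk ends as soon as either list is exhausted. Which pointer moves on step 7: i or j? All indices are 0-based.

i=0 j=0: 5<15, i++
i=1 j=0: 9<15, i++
i=2 j=0: 12<15, i++
i=3 j=0: 14<15, i++
i=4 j=0: 21>15, j++
i=4 j=1: 21>16, j++
i=4 j=2: 21<25, i++

i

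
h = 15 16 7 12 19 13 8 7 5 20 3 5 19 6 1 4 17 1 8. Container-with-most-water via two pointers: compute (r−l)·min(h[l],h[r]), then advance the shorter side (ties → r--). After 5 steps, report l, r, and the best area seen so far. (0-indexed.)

l=3, r=16, best area=240

l=0 r=18: min(15,8)*18=144 best=144 *, r--
l=0 r=17: min(15,1)*17=17 best=144, r--
l=0 r=16: min(15,17)*16=240 best=240 *, l++
l=1 r=16: min(16,17)*15=240 best=240, l++
l=2 r=16: min(7,17)*14=98 best=240, l++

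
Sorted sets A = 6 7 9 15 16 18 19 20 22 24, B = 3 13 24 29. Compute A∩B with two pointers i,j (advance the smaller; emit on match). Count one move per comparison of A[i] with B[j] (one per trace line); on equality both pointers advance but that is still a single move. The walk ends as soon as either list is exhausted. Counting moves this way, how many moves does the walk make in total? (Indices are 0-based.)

12 moves

i=0 j=0: 6>3, j++
i=0 j=1: 6<13, i++
i=1 j=1: 7<13, i++
i=2 j=1: 9<13, i++
i=3 j=1: 15>13, j++
i=3 j=2: 15<24, i++
i=4 j=2: 16<24, i++
i=5 j=2: 18<24, i++
i=6 j=2: 19<24, i++
i=7 j=2: 20<24, i++
i=8 j=2: 22<24, i++
i=9 j=2: 24==24 emit, i++,j++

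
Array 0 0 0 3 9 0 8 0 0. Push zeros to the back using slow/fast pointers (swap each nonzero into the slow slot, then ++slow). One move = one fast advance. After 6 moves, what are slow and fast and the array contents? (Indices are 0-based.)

slow=2, fast=6, a=[3, 9, 0, 0, 0, 0, 8, 0, 0]

(s=0,f=0) a[fast]=0 → fast++
(s=0,f=1) a[fast]=0 → fast++
(s=0,f=2) a[fast]=0 → fast++
(s=0,f=3) a[fast]=3≠0 swap→a[0]=3 → slow++,fast++
(s=1,f=4) a[fast]=9≠0 swap→a[1]=9 → slow++,fast++
(s=2,f=5) a[fast]=0 → fast++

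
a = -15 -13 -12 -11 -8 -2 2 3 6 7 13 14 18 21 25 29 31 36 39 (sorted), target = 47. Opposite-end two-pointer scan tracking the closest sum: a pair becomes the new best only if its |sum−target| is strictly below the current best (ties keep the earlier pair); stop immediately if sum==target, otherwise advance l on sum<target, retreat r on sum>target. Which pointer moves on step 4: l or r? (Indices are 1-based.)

l=1 r=19: -15+39=24 d=23 *, l++
l=2 r=19: -13+39=26 d=21 *, l++
l=3 r=19: -12+39=27 d=20 *, l++
l=4 r=19: -11+39=28 d=19 *, l++

l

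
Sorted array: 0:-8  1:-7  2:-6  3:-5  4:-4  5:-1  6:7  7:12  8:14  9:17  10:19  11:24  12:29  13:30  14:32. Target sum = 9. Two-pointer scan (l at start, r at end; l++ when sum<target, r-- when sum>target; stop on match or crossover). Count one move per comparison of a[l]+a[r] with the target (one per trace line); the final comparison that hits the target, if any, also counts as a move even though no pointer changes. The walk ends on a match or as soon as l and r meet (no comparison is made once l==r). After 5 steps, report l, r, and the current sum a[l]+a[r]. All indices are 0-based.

l=0, r=9, sum=9

l=0 r=14: -8+32=24 >9, r--
l=0 r=13: -8+30=22 >9, r--
l=0 r=12: -8+29=21 >9, r--
l=0 r=11: -8+24=16 >9, r--
l=0 r=10: -8+19=11 >9, r--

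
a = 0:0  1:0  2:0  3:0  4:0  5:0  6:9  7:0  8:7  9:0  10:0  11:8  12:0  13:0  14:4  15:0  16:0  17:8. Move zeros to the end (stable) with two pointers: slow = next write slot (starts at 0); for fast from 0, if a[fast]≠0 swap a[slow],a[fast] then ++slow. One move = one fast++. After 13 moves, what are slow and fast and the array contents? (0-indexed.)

slow=3, fast=13, a=[9, 7, 8, 0, 0, 0, 0, 0, 0, 0, 0, 0, 0, 0, 4, 0, 0, 8]

(s=0,f=0) a[fast]=0 → fast++
(s=0,f=1) a[fast]=0 → fast++
(s=0,f=2) a[fast]=0 → fast++
(s=0,f=3) a[fast]=0 → fast++
(s=0,f=4) a[fast]=0 → fast++
(s=0,f=5) a[fast]=0 → fast++
(s=0,f=6) a[fast]=9≠0 swap→a[0]=9 → slow++,fast++
(s=1,f=7) a[fast]=0 → fast++
(s=1,f=8) a[fast]=7≠0 swap→a[1]=7 → slow++,fast++
(s=2,f=9) a[fast]=0 → fast++
(s=2,f=10) a[fast]=0 → fast++
(s=2,f=11) a[fast]=8≠0 swap→a[2]=8 → slow++,fast++
(s=3,f=12) a[fast]=0 → fast++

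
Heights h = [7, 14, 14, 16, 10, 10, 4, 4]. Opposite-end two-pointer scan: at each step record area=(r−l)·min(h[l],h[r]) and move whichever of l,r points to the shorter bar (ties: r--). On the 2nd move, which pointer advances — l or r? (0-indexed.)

r

[0,7] min(7,4)*7=28 best=28 * → r--
[0,6] min(7,4)*6=24 best=28 → r--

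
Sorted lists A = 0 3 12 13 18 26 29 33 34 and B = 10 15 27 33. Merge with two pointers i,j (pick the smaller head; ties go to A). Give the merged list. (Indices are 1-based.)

[i=1,j=1] A[i]=0<=B[j]=10 take 0 → i++
[i=2,j=1] A[i]=3<=B[j]=10 take 3 → i++
[i=3,j=1] A[i]=12>B[j]=10 take 10 → j++
[i=3,j=2] A[i]=12<=B[j]=15 take 12 → i++
[i=4,j=2] A[i]=13<=B[j]=15 take 13 → i++
[i=5,j=2] A[i]=18>B[j]=15 take 15 → j++
[i=5,j=3] A[i]=18<=B[j]=27 take 18 → i++
[i=6,j=3] A[i]=26<=B[j]=27 take 26 → i++
[i=7,j=3] A[i]=29>B[j]=27 take 27 → j++
[i=7,j=4] A[i]=29<=B[j]=33 take 29 → i++
[i=8,j=4] A[i]=33<=B[j]=33 take 33 → i++
[i=9,j=4] A[i]=34>B[j]=33 take 33 → j++
[i=9,j=5] B done, take A[i]=34 → i++

[0, 3, 10, 12, 13, 15, 18, 26, 27, 29, 33, 33, 34]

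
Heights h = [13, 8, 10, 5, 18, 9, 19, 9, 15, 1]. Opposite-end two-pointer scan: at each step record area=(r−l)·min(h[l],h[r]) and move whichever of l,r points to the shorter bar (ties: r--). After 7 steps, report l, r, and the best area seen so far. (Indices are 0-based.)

l=0 r=9: min(13,1)*9=9 best=9 *, r--
l=0 r=8: min(13,15)*8=104 best=104 *, l++
l=1 r=8: min(8,15)*7=56 best=104, l++
l=2 r=8: min(10,15)*6=60 best=104, l++
l=3 r=8: min(5,15)*5=25 best=104, l++
l=4 r=8: min(18,15)*4=60 best=104, r--
l=4 r=7: min(18,9)*3=27 best=104, r--

l=4, r=6, best area=104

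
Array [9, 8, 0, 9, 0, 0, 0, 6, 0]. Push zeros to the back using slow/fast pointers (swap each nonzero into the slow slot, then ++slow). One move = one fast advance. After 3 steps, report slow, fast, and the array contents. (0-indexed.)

(s=0,f=0) a[fast]=9≠0 swap→a[0]=9 → slow++,fast++
(s=1,f=1) a[fast]=8≠0 swap→a[1]=8 → slow++,fast++
(s=2,f=2) a[fast]=0 → fast++

slow=2, fast=3, a=[9, 8, 0, 9, 0, 0, 0, 6, 0]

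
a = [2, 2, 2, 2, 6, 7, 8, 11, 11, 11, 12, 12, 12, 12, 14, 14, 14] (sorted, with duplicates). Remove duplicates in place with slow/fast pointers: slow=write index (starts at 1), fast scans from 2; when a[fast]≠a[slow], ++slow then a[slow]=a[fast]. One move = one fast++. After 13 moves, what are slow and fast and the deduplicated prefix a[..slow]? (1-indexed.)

slow=1 fast=2: a[fast]=2=a[slow] dup, fast++
slow=1 fast=3: a[fast]=2=a[slow] dup, fast++
slow=1 fast=4: a[fast]=2=a[slow] dup, fast++
slow=1 fast=5: a[fast]=6≠a[slow]=2 write a[2]=6, slow++,fast++
slow=2 fast=6: a[fast]=7≠a[slow]=6 write a[3]=7, slow++,fast++
slow=3 fast=7: a[fast]=8≠a[slow]=7 write a[4]=8, slow++,fast++
slow=4 fast=8: a[fast]=11≠a[slow]=8 write a[5]=11, slow++,fast++
slow=5 fast=9: a[fast]=11=a[slow] dup, fast++
slow=5 fast=10: a[fast]=11=a[slow] dup, fast++
slow=5 fast=11: a[fast]=12≠a[slow]=11 write a[6]=12, slow++,fast++
slow=6 fast=12: a[fast]=12=a[slow] dup, fast++
slow=6 fast=13: a[fast]=12=a[slow] dup, fast++
slow=6 fast=14: a[fast]=12=a[slow] dup, fast++

slow=6, fast=15, prefix=[2, 6, 7, 8, 11, 12]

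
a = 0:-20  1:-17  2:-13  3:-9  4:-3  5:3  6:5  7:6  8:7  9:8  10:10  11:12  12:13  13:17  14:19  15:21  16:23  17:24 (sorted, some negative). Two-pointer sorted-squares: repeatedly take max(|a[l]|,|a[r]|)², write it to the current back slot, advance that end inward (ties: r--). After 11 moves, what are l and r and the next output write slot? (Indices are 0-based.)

[0,17] |-20|<=|24| out[17]=576 → r--
[0,16] |-20|<=|23| out[16]=529 → r--
[0,15] |-20|<=|21| out[15]=441 → r--
[0,14] |-20|>|19| out[14]=400 → l++
[1,14] |-17|<=|19| out[13]=361 → r--
[1,13] |-17|<=|17| out[12]=289 → r--
[1,12] |-17|>|13| out[11]=289 → l++
[2,12] |-13|<=|13| out[10]=169 → r--
[2,11] |-13|>|12| out[9]=169 → l++
[3,11] |-9|<=|12| out[8]=144 → r--
[3,10] |-9|<=|10| out[7]=100 → r--

l=3, r=9, next write slot=6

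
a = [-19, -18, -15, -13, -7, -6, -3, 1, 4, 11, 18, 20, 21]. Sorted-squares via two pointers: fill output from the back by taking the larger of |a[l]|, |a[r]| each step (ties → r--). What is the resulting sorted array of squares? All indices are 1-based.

[1, 9, 16, 36, 49, 121, 169, 225, 324, 324, 361, 400, 441]

[1,13] |-19|<=|21| out[13]=441 → r--
[1,12] |-19|<=|20| out[12]=400 → r--
[1,11] |-19|>|18| out[11]=361 → l++
[2,11] |-18|<=|18| out[10]=324 → r--
[2,10] |-18|>|11| out[9]=324 → l++
[3,10] |-15|>|11| out[8]=225 → l++
[4,10] |-13|>|11| out[7]=169 → l++
[5,10] |-7|<=|11| out[6]=121 → r--
[5,9] |-7|>|4| out[5]=49 → l++
[6,9] |-6|>|4| out[4]=36 → l++
[7,9] |-3|<=|4| out[3]=16 → r--
[7,8] |-3|>|1| out[2]=9 → l++
[8,8] |1|<=|1| out[1]=1 → r--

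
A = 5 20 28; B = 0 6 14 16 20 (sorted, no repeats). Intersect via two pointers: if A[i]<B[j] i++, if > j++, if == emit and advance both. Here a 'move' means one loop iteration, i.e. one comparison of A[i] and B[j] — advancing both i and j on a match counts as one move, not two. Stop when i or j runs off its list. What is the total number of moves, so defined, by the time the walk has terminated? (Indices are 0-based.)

6 moves

i=0 j=0: 5>0, j++
i=0 j=1: 5<6, i++
i=1 j=1: 20>6, j++
i=1 j=2: 20>14, j++
i=1 j=3: 20>16, j++
i=1 j=4: 20==20 emit, i++,j++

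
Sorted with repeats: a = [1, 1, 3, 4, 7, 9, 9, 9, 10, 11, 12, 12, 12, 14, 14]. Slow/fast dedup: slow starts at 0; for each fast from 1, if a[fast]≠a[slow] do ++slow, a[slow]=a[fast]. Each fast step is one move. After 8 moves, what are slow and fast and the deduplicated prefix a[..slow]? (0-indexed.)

slow=0 fast=1: a[fast]=1=a[slow] dup, fast++
slow=0 fast=2: a[fast]=3≠a[slow]=1 write a[1]=3, slow++,fast++
slow=1 fast=3: a[fast]=4≠a[slow]=3 write a[2]=4, slow++,fast++
slow=2 fast=4: a[fast]=7≠a[slow]=4 write a[3]=7, slow++,fast++
slow=3 fast=5: a[fast]=9≠a[slow]=7 write a[4]=9, slow++,fast++
slow=4 fast=6: a[fast]=9=a[slow] dup, fast++
slow=4 fast=7: a[fast]=9=a[slow] dup, fast++
slow=4 fast=8: a[fast]=10≠a[slow]=9 write a[5]=10, slow++,fast++

slow=5, fast=9, prefix=[1, 3, 4, 7, 9, 10]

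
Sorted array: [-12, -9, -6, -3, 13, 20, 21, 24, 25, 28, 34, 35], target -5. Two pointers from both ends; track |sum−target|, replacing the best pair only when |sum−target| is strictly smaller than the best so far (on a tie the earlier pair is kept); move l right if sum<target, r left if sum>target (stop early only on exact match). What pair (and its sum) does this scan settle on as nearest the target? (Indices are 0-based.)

[0,11] -12+35=23 d=28 * → r--
[0,10] -12+34=22 d=27 * → r--
[0,9] -12+28=16 d=21 * → r--
[0,8] -12+25=13 d=18 * → r--
[0,7] -12+24=12 d=17 * → r--
[0,6] -12+21=9 d=14 * → r--
[0,5] -12+20=8 d=13 * → r--
[0,4] -12+13=1 d=6 * → r--
[0,3] -12+-3=-15 d=10 → l++
[1,3] -9+-3=-12 d=7 → l++
[2,3] -6+-3=-9 d=4 * → l++

pair (-6, -3) with sum -9 (|Δ|=4)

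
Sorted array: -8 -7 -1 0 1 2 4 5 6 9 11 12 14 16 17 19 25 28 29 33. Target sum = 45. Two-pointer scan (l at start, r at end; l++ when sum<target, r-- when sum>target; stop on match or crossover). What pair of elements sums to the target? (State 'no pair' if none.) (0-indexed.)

[0,19] -8+33=25 <45 → l++
[1,19] -7+33=26 <45 → l++
[2,19] -1+33=32 <45 → l++
[3,19] 0+33=33 <45 → l++
[4,19] 1+33=34 <45 → l++
[5,19] 2+33=35 <45 → l++
[6,19] 4+33=37 <45 → l++
[7,19] 5+33=38 <45 → l++
[8,19] 6+33=39 <45 → l++
[9,19] 9+33=42 <45 → l++
[10,19] 11+33=44 <45 → l++
[11,19] 12+33=45 → found

(12, 33)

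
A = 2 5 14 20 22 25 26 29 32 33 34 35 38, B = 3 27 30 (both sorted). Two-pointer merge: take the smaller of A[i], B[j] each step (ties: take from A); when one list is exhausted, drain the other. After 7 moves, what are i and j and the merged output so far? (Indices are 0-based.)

i=6, j=1, merged so far=[2, 3, 5, 14, 20, 22, 25]

[i=0,j=0] A[i]=2<=B[j]=3 take 2 → i++
[i=1,j=0] A[i]=5>B[j]=3 take 3 → j++
[i=1,j=1] A[i]=5<=B[j]=27 take 5 → i++
[i=2,j=1] A[i]=14<=B[j]=27 take 14 → i++
[i=3,j=1] A[i]=20<=B[j]=27 take 20 → i++
[i=4,j=1] A[i]=22<=B[j]=27 take 22 → i++
[i=5,j=1] A[i]=25<=B[j]=27 take 25 → i++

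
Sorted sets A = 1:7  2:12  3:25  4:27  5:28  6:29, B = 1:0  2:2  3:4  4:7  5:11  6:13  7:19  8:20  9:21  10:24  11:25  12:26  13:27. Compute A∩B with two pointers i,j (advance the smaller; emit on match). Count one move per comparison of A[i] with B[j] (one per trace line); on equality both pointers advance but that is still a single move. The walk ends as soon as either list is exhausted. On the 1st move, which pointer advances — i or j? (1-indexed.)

i=1 j=1: 7>0, j++

j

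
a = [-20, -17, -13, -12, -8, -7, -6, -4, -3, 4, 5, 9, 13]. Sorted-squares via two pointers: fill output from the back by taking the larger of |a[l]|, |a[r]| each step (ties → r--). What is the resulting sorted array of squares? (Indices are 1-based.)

l=1 r=13: |-20|>|13| out[13]=400, l++
l=2 r=13: |-17|>|13| out[12]=289, l++
l=3 r=13: |-13|<=|13| out[11]=169, r--
l=3 r=12: |-13|>|9| out[10]=169, l++
l=4 r=12: |-12|>|9| out[9]=144, l++
l=5 r=12: |-8|<=|9| out[8]=81, r--
l=5 r=11: |-8|>|5| out[7]=64, l++
l=6 r=11: |-7|>|5| out[6]=49, l++
l=7 r=11: |-6|>|5| out[5]=36, l++
l=8 r=11: |-4|<=|5| out[4]=25, r--
l=8 r=10: |-4|<=|4| out[3]=16, r--
l=8 r=9: |-4|>|-3| out[2]=16, l++
l=9 r=9: |-3|<=|-3| out[1]=9, r--

[9, 16, 16, 25, 36, 49, 64, 81, 144, 169, 169, 289, 400]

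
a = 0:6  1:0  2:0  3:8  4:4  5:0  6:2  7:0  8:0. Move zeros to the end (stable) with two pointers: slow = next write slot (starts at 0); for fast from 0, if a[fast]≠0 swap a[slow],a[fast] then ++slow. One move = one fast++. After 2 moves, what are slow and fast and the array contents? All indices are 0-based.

slow=1, fast=2, a=[6, 0, 0, 8, 4, 0, 2, 0, 0]

slow=0 fast=0: a[fast]=6≠0 swap→a[0]=6, slow++,fast++
slow=1 fast=1: a[fast]=0, fast++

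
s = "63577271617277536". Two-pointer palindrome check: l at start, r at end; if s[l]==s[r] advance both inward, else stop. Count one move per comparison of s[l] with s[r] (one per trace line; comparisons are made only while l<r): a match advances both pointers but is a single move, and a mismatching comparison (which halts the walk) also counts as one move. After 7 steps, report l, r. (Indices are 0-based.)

l=7, r=9

[0,16] '6'=='6' → l++,r--
[1,15] '3'=='3' → l++,r--
[2,14] '5'=='5' → l++,r--
[3,13] '7'=='7' → l++,r--
[4,12] '7'=='7' → l++,r--
[5,11] '2'=='2' → l++,r--
[6,10] '7'=='7' → l++,r--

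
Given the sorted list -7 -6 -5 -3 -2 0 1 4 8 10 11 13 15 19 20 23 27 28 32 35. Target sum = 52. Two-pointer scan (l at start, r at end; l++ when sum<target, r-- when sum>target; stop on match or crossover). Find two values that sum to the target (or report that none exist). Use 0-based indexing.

(20, 32)

[0,19] -7+35=28 <52 → l++
[1,19] -6+35=29 <52 → l++
[2,19] -5+35=30 <52 → l++
[3,19] -3+35=32 <52 → l++
[4,19] -2+35=33 <52 → l++
[5,19] 0+35=35 <52 → l++
[6,19] 1+35=36 <52 → l++
[7,19] 4+35=39 <52 → l++
[8,19] 8+35=43 <52 → l++
[9,19] 10+35=45 <52 → l++
[10,19] 11+35=46 <52 → l++
[11,19] 13+35=48 <52 → l++
[12,19] 15+35=50 <52 → l++
[13,19] 19+35=54 >52 → r--
[13,18] 19+32=51 <52 → l++
[14,18] 20+32=52 → found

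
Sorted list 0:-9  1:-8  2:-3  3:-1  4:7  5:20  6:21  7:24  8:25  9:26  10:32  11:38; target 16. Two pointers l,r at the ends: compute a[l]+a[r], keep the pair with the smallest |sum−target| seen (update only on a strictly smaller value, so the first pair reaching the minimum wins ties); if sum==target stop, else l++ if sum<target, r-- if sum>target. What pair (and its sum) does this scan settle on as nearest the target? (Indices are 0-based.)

pair (-9, 25) with sum 16 (|Δ|=0)

l=0 r=11: -9+38=29 d=13 *, r--
l=0 r=10: -9+32=23 d=7 *, r--
l=0 r=9: -9+26=17 d=1 *, r--
l=0 r=8: -9+25=16 d=0 *, stop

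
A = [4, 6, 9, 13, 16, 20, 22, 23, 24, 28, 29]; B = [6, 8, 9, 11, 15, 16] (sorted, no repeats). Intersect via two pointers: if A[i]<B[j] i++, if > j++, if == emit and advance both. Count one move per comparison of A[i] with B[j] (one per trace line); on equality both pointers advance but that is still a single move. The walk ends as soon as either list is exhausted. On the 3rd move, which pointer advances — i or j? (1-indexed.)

j

i=1 j=1: 4<6, i++
i=2 j=1: 6==6 emit, i++,j++
i=3 j=2: 9>8, j++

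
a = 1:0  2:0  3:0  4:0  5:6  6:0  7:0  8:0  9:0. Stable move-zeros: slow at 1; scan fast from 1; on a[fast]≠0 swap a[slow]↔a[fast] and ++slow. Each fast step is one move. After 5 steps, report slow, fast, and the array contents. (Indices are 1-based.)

(s=1,f=1) a[fast]=0 → fast++
(s=1,f=2) a[fast]=0 → fast++
(s=1,f=3) a[fast]=0 → fast++
(s=1,f=4) a[fast]=0 → fast++
(s=1,f=5) a[fast]=6≠0 swap→a[1]=6 → slow++,fast++

slow=2, fast=6, a=[6, 0, 0, 0, 0, 0, 0, 0, 0]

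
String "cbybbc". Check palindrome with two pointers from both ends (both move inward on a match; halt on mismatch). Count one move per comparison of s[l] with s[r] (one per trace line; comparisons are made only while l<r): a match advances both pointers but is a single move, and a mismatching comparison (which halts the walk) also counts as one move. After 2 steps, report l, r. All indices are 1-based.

l=1 r=6: 'c'=='c', l++,r--
l=2 r=5: 'b'=='b', l++,r--

l=3, r=4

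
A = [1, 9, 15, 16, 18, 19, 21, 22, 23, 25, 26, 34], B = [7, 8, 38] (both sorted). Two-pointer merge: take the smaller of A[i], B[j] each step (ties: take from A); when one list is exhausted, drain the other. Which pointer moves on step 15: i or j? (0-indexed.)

[i=0,j=0] A[i]=1<=B[j]=7 take 1 → i++
[i=1,j=0] A[i]=9>B[j]=7 take 7 → j++
[i=1,j=1] A[i]=9>B[j]=8 take 8 → j++
[i=1,j=2] A[i]=9<=B[j]=38 take 9 → i++
[i=2,j=2] A[i]=15<=B[j]=38 take 15 → i++
[i=3,j=2] A[i]=16<=B[j]=38 take 16 → i++
[i=4,j=2] A[i]=18<=B[j]=38 take 18 → i++
[i=5,j=2] A[i]=19<=B[j]=38 take 19 → i++
[i=6,j=2] A[i]=21<=B[j]=38 take 21 → i++
[i=7,j=2] A[i]=22<=B[j]=38 take 22 → i++
[i=8,j=2] A[i]=23<=B[j]=38 take 23 → i++
[i=9,j=2] A[i]=25<=B[j]=38 take 25 → i++
[i=10,j=2] A[i]=26<=B[j]=38 take 26 → i++
[i=11,j=2] A[i]=34<=B[j]=38 take 34 → i++
[i=12,j=2] A done, take B[j]=38 → j++

j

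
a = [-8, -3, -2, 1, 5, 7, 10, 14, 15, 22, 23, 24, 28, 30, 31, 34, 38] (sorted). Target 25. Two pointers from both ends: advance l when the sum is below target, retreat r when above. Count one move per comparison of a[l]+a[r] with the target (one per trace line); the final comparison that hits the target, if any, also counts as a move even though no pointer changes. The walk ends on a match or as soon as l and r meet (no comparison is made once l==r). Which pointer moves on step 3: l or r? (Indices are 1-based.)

[1,17] -8+38=30 >25 → r--
[1,16] -8+34=26 >25 → r--
[1,15] -8+31=23 <25 → l++

l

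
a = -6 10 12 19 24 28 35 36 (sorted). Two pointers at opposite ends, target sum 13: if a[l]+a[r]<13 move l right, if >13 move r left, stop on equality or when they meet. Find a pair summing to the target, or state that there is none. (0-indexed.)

(-6, 19)

l=0 r=7: -6+36=30 >13, r--
l=0 r=6: -6+35=29 >13, r--
l=0 r=5: -6+28=22 >13, r--
l=0 r=4: -6+24=18 >13, r--
l=0 r=3: -6+19=13, found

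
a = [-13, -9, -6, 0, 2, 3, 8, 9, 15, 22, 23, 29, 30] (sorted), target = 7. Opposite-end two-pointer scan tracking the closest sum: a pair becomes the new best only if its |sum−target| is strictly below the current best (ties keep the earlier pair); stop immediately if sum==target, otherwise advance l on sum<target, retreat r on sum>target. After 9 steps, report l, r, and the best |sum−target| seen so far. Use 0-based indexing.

l=3, r=6, best |Δ|=1

[0,12] -13+30=17 d=10 * → r--
[0,11] -13+29=16 d=9 * → r--
[0,10] -13+23=10 d=3 * → r--
[0,9] -13+22=9 d=2 * → r--
[0,8] -13+15=2 d=5 → l++
[1,8] -9+15=6 d=1 * → l++
[2,8] -6+15=9 d=2 → r--
[2,7] -6+9=3 d=4 → l++
[3,7] 0+9=9 d=2 → r--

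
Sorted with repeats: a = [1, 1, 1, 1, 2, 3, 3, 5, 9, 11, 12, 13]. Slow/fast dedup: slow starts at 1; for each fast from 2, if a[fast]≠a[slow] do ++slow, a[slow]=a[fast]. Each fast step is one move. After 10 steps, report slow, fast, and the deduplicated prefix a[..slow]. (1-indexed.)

slow=7, fast=12, prefix=[1, 2, 3, 5, 9, 11, 12]

slow=1 fast=2: a[fast]=1=a[slow] dup, fast++
slow=1 fast=3: a[fast]=1=a[slow] dup, fast++
slow=1 fast=4: a[fast]=1=a[slow] dup, fast++
slow=1 fast=5: a[fast]=2≠a[slow]=1 write a[2]=2, slow++,fast++
slow=2 fast=6: a[fast]=3≠a[slow]=2 write a[3]=3, slow++,fast++
slow=3 fast=7: a[fast]=3=a[slow] dup, fast++
slow=3 fast=8: a[fast]=5≠a[slow]=3 write a[4]=5, slow++,fast++
slow=4 fast=9: a[fast]=9≠a[slow]=5 write a[5]=9, slow++,fast++
slow=5 fast=10: a[fast]=11≠a[slow]=9 write a[6]=11, slow++,fast++
slow=6 fast=11: a[fast]=12≠a[slow]=11 write a[7]=12, slow++,fast++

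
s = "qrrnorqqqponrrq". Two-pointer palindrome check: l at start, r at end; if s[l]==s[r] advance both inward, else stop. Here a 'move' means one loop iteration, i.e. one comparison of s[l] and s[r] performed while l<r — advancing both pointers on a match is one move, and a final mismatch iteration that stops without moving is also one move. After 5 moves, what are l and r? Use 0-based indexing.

l=5, r=9

[0,14] 'q'=='q' → l++,r--
[1,13] 'r'=='r' → l++,r--
[2,12] 'r'=='r' → l++,r--
[3,11] 'n'=='n' → l++,r--
[4,10] 'o'=='o' → l++,r--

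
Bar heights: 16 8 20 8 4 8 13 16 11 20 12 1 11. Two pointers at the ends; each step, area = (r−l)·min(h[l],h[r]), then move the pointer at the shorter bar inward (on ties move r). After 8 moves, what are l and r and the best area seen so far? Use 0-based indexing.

[0,12] min(16,11)*12=132 best=132 * → r--
[0,11] min(16,1)*11=11 best=132 → r--
[0,10] min(16,12)*10=120 best=132 → r--
[0,9] min(16,20)*9=144 best=144 * → l++
[1,9] min(8,20)*8=64 best=144 → l++
[2,9] min(20,20)*7=140 best=144 → r--
[2,8] min(20,11)*6=66 best=144 → r--
[2,7] min(20,16)*5=80 best=144 → r--

l=2, r=6, best area=144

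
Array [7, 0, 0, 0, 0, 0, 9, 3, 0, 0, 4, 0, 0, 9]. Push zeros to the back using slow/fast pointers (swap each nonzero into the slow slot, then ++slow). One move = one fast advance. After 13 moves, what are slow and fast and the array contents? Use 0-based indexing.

(s=0,f=0) a[fast]=7≠0 swap→a[0]=7 → slow++,fast++
(s=1,f=1) a[fast]=0 → fast++
(s=1,f=2) a[fast]=0 → fast++
(s=1,f=3) a[fast]=0 → fast++
(s=1,f=4) a[fast]=0 → fast++
(s=1,f=5) a[fast]=0 → fast++
(s=1,f=6) a[fast]=9≠0 swap→a[1]=9 → slow++,fast++
(s=2,f=7) a[fast]=3≠0 swap→a[2]=3 → slow++,fast++
(s=3,f=8) a[fast]=0 → fast++
(s=3,f=9) a[fast]=0 → fast++
(s=3,f=10) a[fast]=4≠0 swap→a[3]=4 → slow++,fast++
(s=4,f=11) a[fast]=0 → fast++
(s=4,f=12) a[fast]=0 → fast++

slow=4, fast=13, a=[7, 9, 3, 4, 0, 0, 0, 0, 0, 0, 0, 0, 0, 9]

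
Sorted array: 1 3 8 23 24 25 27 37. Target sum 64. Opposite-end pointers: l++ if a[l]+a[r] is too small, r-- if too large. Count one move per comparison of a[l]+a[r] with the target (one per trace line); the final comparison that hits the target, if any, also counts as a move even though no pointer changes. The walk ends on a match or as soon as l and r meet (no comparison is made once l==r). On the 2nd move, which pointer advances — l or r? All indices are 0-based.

l=0 r=7: 1+37=38 <64, l++
l=1 r=7: 3+37=40 <64, l++

l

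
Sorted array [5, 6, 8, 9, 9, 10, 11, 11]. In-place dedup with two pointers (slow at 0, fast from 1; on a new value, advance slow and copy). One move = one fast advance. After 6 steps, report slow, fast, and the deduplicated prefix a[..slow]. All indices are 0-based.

slow=0 fast=1: a[fast]=6≠a[slow]=5 write a[1]=6, slow++,fast++
slow=1 fast=2: a[fast]=8≠a[slow]=6 write a[2]=8, slow++,fast++
slow=2 fast=3: a[fast]=9≠a[slow]=8 write a[3]=9, slow++,fast++
slow=3 fast=4: a[fast]=9=a[slow] dup, fast++
slow=3 fast=5: a[fast]=10≠a[slow]=9 write a[4]=10, slow++,fast++
slow=4 fast=6: a[fast]=11≠a[slow]=10 write a[5]=11, slow++,fast++

slow=5, fast=7, prefix=[5, 6, 8, 9, 10, 11]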